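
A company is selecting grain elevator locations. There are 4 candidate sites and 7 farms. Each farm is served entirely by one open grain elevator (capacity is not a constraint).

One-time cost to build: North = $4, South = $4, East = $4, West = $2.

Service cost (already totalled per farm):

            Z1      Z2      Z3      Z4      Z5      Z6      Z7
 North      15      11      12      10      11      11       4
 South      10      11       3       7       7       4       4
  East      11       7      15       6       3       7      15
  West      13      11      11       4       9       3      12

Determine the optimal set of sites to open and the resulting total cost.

Open South, East and West; minimum total cost 44.

For any fixed open set, each farm goes to its cheapest open site; total = fixed + service.
{South, East, West}: Z1→South 10, Z2→East 7, Z3→South 3, Z4→West 4, Z5→East 3, Z6→West 3, Z7→South 4. Service 34; fixed 10; total 44.
{South, East}: Z1→South 10, Z2→East 7, Z3→South 3, Z4→East 6, Z5→East 3, Z6→South 4, Z7→South 4. Service 37; fixed 8; total 45.
{North, South, East, West}: Z1→South 10, Z2→East 7, Z3→South 3, Z4→West 4, Z5→East 3, Z6→West 3, Z7→North 4. Service 34; fixed 14; total 48.
{West}: Z1→West 13, Z2→West 11, Z3→West 11, Z4→West 4, Z5→West 9, Z6→West 3, Z7→West 12. Service 63; fixed 2; total 65.
No other subset beats 44.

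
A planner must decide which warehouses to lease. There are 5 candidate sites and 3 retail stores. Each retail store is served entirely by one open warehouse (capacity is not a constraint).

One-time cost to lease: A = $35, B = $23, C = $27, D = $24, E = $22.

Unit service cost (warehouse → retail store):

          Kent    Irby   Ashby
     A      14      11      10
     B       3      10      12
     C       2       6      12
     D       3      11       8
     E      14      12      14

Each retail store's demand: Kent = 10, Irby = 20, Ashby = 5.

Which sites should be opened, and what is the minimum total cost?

For any fixed open set, each retail store goes to its cheapest open site; total = fixed + service.
{C}: Kent→C 2·10=20, Irby→C 6·20=120, Ashby→C 12·5=60. Service 200; fixed 27; total 227.
{C, D}: service 180 + fixed 51 = 231
{C, E}: service 200 + fixed 49 = 249
{A, B, C, D, E}: service 180 + fixed 131 = 311
No other subset beats 227.

Open C only; minimum total cost 227.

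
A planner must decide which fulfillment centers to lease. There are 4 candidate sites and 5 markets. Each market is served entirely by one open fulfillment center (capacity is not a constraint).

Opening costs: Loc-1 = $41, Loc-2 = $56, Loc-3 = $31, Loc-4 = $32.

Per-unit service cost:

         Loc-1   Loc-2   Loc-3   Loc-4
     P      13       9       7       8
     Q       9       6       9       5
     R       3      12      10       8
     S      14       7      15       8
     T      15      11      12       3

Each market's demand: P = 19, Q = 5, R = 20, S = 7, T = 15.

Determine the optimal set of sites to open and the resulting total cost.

For any fixed open set, each market goes to its cheapest open site; total = fixed + service.
{Loc-1, Loc-4}: P→Loc-4 8·19=152, Q→Loc-4 5·5=25, R→Loc-1 3·20=60, S→Loc-4 8·7=56, T→Loc-4 3·15=45. Service 338; fixed 73; total 411.
{Loc-1, Loc-3, Loc-4}: service 319 + fixed 104 = 423
{Loc-1, Loc-2, Loc-4}: P→Loc-4 8·19=152, Q→Loc-4 5·5=25, R→Loc-1 3·20=60, S→Loc-2 7·7=49, T→Loc-4 3·15=45. Service 331; fixed 129; total 460.
{Loc-1, Loc-2, Loc-3, Loc-4}: service 312 + fixed 160 = 472
(All 15 nonempty subsets were checked; Loc-1 and Loc-4 is lowest.)

Open Loc-1 and Loc-4; minimum total cost 411.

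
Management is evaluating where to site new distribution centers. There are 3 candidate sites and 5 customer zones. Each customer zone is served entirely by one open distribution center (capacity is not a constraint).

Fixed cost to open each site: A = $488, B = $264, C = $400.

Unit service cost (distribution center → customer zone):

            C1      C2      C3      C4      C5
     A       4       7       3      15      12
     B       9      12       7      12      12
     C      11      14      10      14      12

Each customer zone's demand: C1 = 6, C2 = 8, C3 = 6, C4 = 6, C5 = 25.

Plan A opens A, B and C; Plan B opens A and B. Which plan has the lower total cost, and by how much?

Plan B is cheaper by 400.

Plan A: {A, B, C}: C1→A 4·6=24, C2→A 7·8=56, C3→A 3·6=18, C4→B 12·6=72, C5→A 12·25=300. Service 470; fixed 1152; total 1622.
Plan B: {A, B}: C1→A 4·6=24, C2→A 7·8=56, C3→A 3·6=18, C4→B 12·6=72, C5→A 12·25=300. Service 470; fixed 752; total 1222.
Difference: |1622 − 1222| = 400.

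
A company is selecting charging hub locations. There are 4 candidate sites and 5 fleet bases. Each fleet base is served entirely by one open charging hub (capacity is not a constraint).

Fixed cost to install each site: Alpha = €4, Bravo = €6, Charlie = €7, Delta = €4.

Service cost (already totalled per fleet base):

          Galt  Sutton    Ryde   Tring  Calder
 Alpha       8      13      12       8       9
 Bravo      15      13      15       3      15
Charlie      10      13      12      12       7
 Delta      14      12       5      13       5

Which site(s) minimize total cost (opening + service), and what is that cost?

For any fixed open set, each fleet base goes to its cheapest open site; total = fixed + service.
{Alpha, Delta}: Galt→Alpha 8, Sutton→Delta 12, Ryde→Delta 5, Tring→Alpha 8, Calder→Delta 5. Service 38; fixed 8; total 46.
{Alpha, Bravo, Delta}: service 33 + fixed 14 = 47
{Bravo, Delta}: service 39 + fixed 10 = 49
{Alpha, Bravo, Charlie, Delta}: Galt→Alpha 8, Sutton→Delta 12, Ryde→Delta 5, Tring→Bravo 3, Calder→Delta 5. Service 33; fixed 21; total 54.
No other subset beats 46.

Open Alpha and Delta; minimum total cost 46.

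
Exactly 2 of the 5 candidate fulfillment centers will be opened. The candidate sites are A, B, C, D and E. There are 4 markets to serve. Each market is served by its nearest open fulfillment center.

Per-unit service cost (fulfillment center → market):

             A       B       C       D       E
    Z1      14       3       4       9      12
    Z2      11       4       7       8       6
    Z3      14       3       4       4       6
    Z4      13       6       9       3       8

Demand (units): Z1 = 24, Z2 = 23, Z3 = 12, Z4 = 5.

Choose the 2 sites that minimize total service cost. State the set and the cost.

Choose B and D; total service cost 215.

With exactly 2 open, each market uses its cheapest among the chosen.
{B, D}: Z1→B 3·24=72, Z2→B 4·23=92, Z3→B 3·12=36, Z4→D 3·5=15. Service cost 215.
{A, B}: service cost 230
{B, C}: service cost 230
Among all 10 size-2 choices, {B, D} is lowest.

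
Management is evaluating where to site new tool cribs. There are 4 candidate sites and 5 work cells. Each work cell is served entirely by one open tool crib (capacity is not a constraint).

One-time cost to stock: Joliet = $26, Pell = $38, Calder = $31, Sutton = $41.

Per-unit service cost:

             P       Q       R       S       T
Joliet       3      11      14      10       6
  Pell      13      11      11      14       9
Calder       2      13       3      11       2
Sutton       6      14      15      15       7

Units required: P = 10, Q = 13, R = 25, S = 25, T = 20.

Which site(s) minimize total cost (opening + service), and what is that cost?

Open Joliet and Calder; minimum total cost 585.

For any fixed open set, each work cell goes to its cheapest open site; total = fixed + service.
{Joliet, Calder}: P→Calder 2·10=20, Q→Joliet 11·13=143, R→Calder 3·25=75, S→Joliet 10·25=250, T→Calder 2·20=40. Service 528; fixed 57; total 585.
{Calder}: service 579 + fixed 31 = 610
{Pell, Calder}: P→Calder 2·10=20, Q→Pell 11·13=143, R→Calder 3·25=75, S→Calder 11·25=275, T→Calder 2·20=40. Service 553; fixed 69; total 622.
{Joliet, Pell, Calder, Sutton}: P→Calder 2·10=20, Q→Joliet 11·13=143, R→Calder 3·25=75, S→Joliet 10·25=250, T→Calder 2·20=40. Service 528; fixed 136; total 664.
No other subset beats 585.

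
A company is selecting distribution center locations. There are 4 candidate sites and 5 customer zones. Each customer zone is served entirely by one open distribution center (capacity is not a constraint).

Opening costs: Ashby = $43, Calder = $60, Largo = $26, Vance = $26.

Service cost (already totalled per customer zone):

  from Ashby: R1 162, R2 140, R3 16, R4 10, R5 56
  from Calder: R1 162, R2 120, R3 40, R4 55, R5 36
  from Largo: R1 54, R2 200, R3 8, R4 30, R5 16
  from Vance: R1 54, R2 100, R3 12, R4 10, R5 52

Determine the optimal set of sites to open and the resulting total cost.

Open Largo and Vance; minimum total cost 240.

For any fixed open set, each customer zone goes to its cheapest open site; total = fixed + service.
{Largo, Vance}: R1→Largo 54, R2→Vance 100, R3→Largo 8, R4→Vance 10, R5→Largo 16. Service 188; fixed 52; total 240.
{Vance}: service 228 + fixed 26 = 254
{Ashby, Largo, Vance}: R1→Largo 54, R2→Vance 100, R3→Largo 8, R4→Ashby 10, R5→Largo 16. Service 188; fixed 95; total 283.
{Ashby, Calder, Largo, Vance}: service 188 + fixed 155 = 343
(All 15 nonempty subsets were checked; Largo and Vance is lowest.)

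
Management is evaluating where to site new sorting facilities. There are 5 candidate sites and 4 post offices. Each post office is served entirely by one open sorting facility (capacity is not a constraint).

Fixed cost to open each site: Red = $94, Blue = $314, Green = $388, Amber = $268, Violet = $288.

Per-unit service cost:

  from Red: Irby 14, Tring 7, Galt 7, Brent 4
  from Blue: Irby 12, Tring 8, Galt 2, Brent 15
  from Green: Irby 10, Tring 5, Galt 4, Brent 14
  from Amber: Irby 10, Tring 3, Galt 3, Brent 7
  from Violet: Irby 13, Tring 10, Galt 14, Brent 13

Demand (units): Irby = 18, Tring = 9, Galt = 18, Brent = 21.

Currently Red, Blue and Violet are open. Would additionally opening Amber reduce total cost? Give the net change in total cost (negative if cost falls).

No — net change +196 (cost rises by 196).

Current service cost with {Red, Blue, Violet}: 399.
Adding Amber: each post office re-picks its cheapest; new service cost 327, saving 72.
Extra fixed cost: 268. Net change = 268 − 72 = 196.
(Totals: 1095 → 1291.)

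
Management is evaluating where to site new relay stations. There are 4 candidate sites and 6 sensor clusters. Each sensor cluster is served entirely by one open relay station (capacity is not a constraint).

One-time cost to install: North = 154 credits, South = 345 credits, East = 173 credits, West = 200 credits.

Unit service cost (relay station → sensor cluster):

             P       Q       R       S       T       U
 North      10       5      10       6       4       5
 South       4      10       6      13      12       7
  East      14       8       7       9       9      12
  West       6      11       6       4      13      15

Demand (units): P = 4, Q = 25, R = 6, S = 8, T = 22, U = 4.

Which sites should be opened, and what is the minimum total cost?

Open North only; minimum total cost 535.

For any fixed open set, each sensor cluster goes to its cheapest open site; total = fixed + service.
{North}: P→North 10·4=40, Q→North 5·25=125, R→North 10·6=60, S→North 6·8=48, T→North 4·22=88, U→North 5·4=20. Service 381; fixed 154; total 535.
{North, West}: P→West 6·4=24, Q→North 5·25=125, R→West 6·6=36, S→West 4·8=32, T→North 4·22=88, U→North 5·4=20. Service 325; fixed 354; total 679.
{North, East}: P→North 10·4=40, Q→North 5·25=125, R→East 7·6=42, S→North 6·8=48, T→North 4·22=88, U→North 5·4=20. Service 363; fixed 327; total 690.
{North, South, East, West}: service 317 + fixed 872 = 1189
(All 15 nonempty subsets were checked; North only is lowest.)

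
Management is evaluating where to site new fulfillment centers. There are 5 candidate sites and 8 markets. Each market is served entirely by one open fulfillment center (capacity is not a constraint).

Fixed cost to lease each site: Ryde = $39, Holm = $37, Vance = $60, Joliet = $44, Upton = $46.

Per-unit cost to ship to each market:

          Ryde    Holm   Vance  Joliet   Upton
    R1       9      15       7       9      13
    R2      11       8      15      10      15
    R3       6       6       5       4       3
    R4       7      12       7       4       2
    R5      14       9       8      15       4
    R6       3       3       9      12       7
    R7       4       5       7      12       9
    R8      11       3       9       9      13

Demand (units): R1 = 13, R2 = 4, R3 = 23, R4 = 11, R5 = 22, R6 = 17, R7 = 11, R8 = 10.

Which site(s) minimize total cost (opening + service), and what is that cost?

Open Ryde, Holm and Upton; minimum total cost 575.

For any fixed open set, each market goes to its cheapest open site; total = fixed + service.
{Ryde, Holm, Upton}: R1→Ryde 9·13=117, R2→Holm 8·4=32, R3→Upton 3·23=69, R4→Upton 2·11=22, R5→Upton 4·22=88, R6→Ryde 3·17=51, R7→Ryde 4·11=44, R8→Holm 3·10=30. Service 453; fixed 122; total 575.
{Holm, Vance, Upton}: service 438 + fixed 143 = 581
{Holm, Joliet, Upton}: service 464 + fixed 127 = 591
{Ryde, Holm, Vance, Joliet, Upton}: service 427 + fixed 226 = 653
No other subset beats 575.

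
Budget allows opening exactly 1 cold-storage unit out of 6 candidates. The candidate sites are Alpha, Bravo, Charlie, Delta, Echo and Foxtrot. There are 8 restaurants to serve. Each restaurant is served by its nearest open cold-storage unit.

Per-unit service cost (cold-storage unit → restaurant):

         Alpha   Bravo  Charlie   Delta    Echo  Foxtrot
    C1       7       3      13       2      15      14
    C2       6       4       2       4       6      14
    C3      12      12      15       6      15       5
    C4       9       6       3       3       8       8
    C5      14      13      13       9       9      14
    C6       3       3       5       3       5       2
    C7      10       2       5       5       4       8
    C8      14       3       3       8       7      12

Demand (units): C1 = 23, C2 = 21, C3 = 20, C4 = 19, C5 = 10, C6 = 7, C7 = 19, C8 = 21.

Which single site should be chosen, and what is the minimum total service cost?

Choose Delta only; total service cost 681.

With exactly 1 open, each restaurant uses its cheapest among the chosen.
{Delta}: C1→Delta 2·23=46, C2→Delta 4·21=84, C3→Delta 6·20=120, C4→Delta 3·19=57, C5→Delta 9·10=90, C6→Delta 3·7=21, C7→Delta 5·19=95, C8→Delta 8·21=168. Service cost 681.
{Bravo}: service cost 759
{Charlie}: service cost 1021
Among all 6 size-1 choices, {Delta} is lowest.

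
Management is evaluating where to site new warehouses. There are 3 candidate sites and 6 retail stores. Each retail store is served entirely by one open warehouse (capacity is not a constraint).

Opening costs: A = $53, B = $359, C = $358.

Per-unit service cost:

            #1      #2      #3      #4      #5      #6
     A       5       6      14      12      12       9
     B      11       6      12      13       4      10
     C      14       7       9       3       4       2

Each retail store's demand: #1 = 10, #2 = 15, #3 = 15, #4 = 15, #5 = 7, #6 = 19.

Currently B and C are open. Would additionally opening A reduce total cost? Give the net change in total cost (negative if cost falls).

Current service cost with {B, C}: 446.
Adding A: each retail store re-picks its cheapest; new service cost 386, saving 60.
Extra fixed cost: 53. Net change = 53 − 60 = -7.
(Totals: 1163 → 1156.)

Yes — net change −7 (cost falls by 7).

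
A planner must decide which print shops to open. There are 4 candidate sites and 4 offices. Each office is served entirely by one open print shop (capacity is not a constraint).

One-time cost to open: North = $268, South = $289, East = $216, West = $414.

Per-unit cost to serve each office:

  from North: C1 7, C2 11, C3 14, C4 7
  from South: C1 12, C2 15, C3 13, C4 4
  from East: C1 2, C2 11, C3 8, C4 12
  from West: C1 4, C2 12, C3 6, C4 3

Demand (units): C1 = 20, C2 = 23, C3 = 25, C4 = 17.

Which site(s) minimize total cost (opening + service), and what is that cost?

For any fixed open set, each office goes to its cheapest open site; total = fixed + service.
{East}: C1→East 2·20=40, C2→East 11·23=253, C3→East 8·25=200, C4→East 12·17=204. Service 697; fixed 216; total 913.
{West}: service 557 + fixed 414 = 971
{South, East}: C1→East 2·20=40, C2→East 11·23=253, C3→East 8·25=200, C4→South 4·17=68. Service 561; fixed 505; total 1066.
{North, South, East, West}: service 494 + fixed 1187 = 1681
(All 15 nonempty subsets were checked; East only is lowest.)

Open East only; minimum total cost 913.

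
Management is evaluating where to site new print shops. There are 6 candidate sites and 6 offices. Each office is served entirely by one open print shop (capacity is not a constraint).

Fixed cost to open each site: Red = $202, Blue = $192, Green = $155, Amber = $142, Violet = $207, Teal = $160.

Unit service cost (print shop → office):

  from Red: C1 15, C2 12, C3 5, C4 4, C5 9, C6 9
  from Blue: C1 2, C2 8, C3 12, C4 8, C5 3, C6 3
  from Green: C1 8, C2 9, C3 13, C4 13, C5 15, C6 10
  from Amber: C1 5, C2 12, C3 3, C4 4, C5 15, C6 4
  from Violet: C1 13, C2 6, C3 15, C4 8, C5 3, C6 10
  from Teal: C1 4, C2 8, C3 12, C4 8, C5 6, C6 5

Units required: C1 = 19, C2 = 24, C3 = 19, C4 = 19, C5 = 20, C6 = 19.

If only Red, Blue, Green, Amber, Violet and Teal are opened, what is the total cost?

Total cost: 1490

Each office is assigned to its cheapest site among the open ones.
{Red, Blue, Green, Amber, Violet, Teal}: C1→Blue 2·19=38, C2→Violet 6·24=144, C3→Amber 3·19=57, C4→Red 4·19=76, C5→Blue 3·20=60, C6→Blue 3·19=57. Service 432; fixed 1058; total 1490.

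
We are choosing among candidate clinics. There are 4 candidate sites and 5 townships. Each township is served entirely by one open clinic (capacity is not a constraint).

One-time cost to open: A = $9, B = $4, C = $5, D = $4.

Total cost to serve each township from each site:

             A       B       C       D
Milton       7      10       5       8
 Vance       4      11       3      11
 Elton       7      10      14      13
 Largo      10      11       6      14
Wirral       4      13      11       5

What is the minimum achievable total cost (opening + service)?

For any fixed open set, each township goes to its cheapest open site; total = fixed + service.
{A, C}: Milton→C 5, Vance→C 3, Elton→A 7, Largo→C 6, Wirral→A 4. Service 25; fixed 14; total 39.
{A}: service 32 + fixed 9 = 41
{C, D}: service 32 + fixed 9 = 41
{A, B, C, D}: Milton→C 5, Vance→C 3, Elton→A 7, Largo→C 6, Wirral→A 4. Service 25; fixed 22; total 47.
No other subset beats 39.

Minimum total cost: 39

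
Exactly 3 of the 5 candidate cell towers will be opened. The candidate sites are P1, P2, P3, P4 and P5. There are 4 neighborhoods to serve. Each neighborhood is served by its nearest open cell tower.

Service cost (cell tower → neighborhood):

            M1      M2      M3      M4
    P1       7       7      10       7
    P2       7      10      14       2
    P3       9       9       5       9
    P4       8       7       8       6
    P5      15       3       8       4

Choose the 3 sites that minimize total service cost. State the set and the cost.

Choose P2, P3 and P5; total service cost 17.

With exactly 3 open, each neighborhood uses its cheapest among the chosen.
{P2, P3, P5}: M1→P2 7, M2→P5 3, M3→P3 5, M4→P2 2. Service cost 17.
{P1, P3, P5}: service cost 19
{P1, P2, P5}: service cost 20
Among all 10 size-3 choices, {P2, P3, P5} is lowest.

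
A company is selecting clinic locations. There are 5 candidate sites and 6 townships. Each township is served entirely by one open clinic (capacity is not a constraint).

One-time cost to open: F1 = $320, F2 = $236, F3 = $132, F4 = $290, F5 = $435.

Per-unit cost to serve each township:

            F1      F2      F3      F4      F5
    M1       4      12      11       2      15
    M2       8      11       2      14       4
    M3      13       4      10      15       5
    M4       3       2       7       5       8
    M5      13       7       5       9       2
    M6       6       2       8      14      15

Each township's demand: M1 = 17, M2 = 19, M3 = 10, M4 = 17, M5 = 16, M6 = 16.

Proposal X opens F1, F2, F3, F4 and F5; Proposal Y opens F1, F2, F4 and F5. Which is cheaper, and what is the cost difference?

Proposal Y is cheaper by 94.

Proposal X: {F1, F2, F3, F4, F5}: M1→F4 2·17=34, M2→F3 2·19=38, M3→F2 4·10=40, M4→F2 2·17=34, M5→F5 2·16=32, M6→F2 2·16=32. Service 210; fixed 1413; total 1623.
Proposal Y: {F1, F2, F4, F5}: M1→F4 2·17=34, M2→F5 4·19=76, M3→F2 4·10=40, M4→F2 2·17=34, M5→F5 2·16=32, M6→F2 2·16=32. Service 248; fixed 1281; total 1529.
Difference: |1623 − 1529| = 94.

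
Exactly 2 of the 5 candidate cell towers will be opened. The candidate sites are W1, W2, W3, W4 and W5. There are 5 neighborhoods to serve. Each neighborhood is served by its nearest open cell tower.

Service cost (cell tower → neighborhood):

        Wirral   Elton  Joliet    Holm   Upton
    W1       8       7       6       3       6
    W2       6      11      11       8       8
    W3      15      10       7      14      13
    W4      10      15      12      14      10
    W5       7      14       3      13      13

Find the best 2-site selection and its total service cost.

With exactly 2 open, each neighborhood uses its cheapest among the chosen.
{W1, W5}: Wirral→W5 7, Elton→W1 7, Joliet→W5 3, Holm→W1 3, Upton→W1 6. Service cost 26.
{W1, W2}: service cost 28
{W1, W3}: service cost 30
Among all 10 size-2 choices, {W1, W5} is lowest.

Choose W1 and W5; total service cost 26.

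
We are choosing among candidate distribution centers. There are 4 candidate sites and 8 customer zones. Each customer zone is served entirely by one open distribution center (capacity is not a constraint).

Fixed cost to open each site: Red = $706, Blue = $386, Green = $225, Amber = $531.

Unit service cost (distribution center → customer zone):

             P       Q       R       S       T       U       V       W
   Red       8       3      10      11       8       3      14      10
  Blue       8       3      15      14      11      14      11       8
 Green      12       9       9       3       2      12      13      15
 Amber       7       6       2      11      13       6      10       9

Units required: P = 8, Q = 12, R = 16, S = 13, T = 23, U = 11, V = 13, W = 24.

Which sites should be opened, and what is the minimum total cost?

Open Green only; minimum total cost 1319.

For any fixed open set, each customer zone goes to its cheapest open site; total = fixed + service.
{Green}: P→Green 12·8=96, Q→Green 9·12=108, R→Green 9·16=144, S→Green 3·13=39, T→Green 2·23=46, U→Green 12·11=132, V→Green 13·13=169, W→Green 15·24=360. Service 1094; fixed 225; total 1319.
{Blue, Green}: P→Blue 8·8=64, Q→Blue 3·12=36, R→Green 9·16=144, S→Green 3·13=39, T→Green 2·23=46, U→Green 12·11=132, V→Blue 11·13=143, W→Blue 8·24=192. Service 796; fixed 611; total 1407.
{Green, Amber}: P→Amber 7·8=56, Q→Amber 6·12=72, R→Amber 2·16=32, S→Green 3·13=39, T→Green 2·23=46, U→Amber 6·11=66, V→Amber 10·13=130, W→Amber 9·24=216. Service 657; fixed 756; total 1413.
{Red, Blue, Green, Amber}: service 564 + fixed 1848 = 2412
No other subset beats 1319.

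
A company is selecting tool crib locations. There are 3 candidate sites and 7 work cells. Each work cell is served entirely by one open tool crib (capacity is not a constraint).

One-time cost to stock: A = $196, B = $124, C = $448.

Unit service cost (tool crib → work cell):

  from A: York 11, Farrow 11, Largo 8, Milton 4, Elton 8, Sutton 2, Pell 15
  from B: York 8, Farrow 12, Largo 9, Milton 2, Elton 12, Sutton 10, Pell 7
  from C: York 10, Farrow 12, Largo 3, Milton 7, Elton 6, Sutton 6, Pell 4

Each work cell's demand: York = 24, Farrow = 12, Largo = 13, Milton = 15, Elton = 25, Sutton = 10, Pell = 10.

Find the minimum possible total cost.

Minimum total cost: 1068

For any fixed open set, each work cell goes to its cheapest open site; total = fixed + service.
{A, B}: York→B 8·24=192, Farrow→A 11·12=132, Largo→A 8·13=104, Milton→B 2·15=30, Elton→A 8·25=200, Sutton→A 2·10=20, Pell→B 7·10=70. Service 748; fixed 320; total 1068.
{B}: York→B 8·24=192, Farrow→B 12·12=144, Largo→B 9·13=117, Milton→B 2·15=30, Elton→B 12·25=300, Sutton→B 10·10=100, Pell→B 7·10=70. Service 953; fixed 124; total 1077.
{A}: York→A 11·24=264, Farrow→A 11·12=132, Largo→A 8·13=104, Milton→A 4·15=60, Elton→A 8·25=200, Sutton→A 2·10=20, Pell→A 15·10=150. Service 930; fixed 196; total 1126.
{A, B, C}: York→B 8·24=192, Farrow→A 11·12=132, Largo→C 3·13=39, Milton→B 2·15=30, Elton→C 6·25=150, Sutton→A 2·10=20, Pell→C 4·10=40. Service 603; fixed 768; total 1371.
No other subset beats 1068.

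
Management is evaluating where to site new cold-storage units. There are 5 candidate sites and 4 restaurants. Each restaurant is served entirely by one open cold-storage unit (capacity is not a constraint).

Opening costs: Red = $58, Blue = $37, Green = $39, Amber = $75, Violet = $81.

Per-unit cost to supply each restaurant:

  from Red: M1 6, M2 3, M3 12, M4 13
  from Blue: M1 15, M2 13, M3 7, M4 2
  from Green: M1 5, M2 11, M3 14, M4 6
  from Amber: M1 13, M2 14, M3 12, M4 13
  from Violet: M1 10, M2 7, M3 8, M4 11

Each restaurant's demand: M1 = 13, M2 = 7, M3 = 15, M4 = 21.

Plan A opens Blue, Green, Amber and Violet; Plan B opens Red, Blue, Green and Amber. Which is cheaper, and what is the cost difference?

Plan A: {Blue, Green, Amber, Violet}: M1→Green 5·13=65, M2→Violet 7·7=49, M3→Blue 7·15=105, M4→Blue 2·21=42. Service 261; fixed 232; total 493.
Plan B: {Red, Blue, Green, Amber}: M1→Green 5·13=65, M2→Red 3·7=21, M3→Blue 7·15=105, M4→Blue 2·21=42. Service 233; fixed 209; total 442.
Difference: |493 − 442| = 51.

Plan B is cheaper by 51.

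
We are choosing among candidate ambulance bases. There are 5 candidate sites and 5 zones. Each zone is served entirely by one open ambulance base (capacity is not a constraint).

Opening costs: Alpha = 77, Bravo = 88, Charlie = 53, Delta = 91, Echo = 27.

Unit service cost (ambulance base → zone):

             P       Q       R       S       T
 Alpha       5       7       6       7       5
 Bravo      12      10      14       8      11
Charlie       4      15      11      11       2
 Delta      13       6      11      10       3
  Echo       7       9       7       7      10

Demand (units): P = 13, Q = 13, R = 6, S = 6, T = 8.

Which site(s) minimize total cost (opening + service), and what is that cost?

For any fixed open set, each zone goes to its cheapest open site; total = fixed + service.
{Charlie, Echo}: P→Charlie 4·13=52, Q→Echo 9·13=117, R→Echo 7·6=42, S→Echo 7·6=42, T→Charlie 2·8=16. Service 269; fixed 80; total 349.
{Alpha}: service 274 + fixed 77 = 351
{Alpha, Charlie}: service 237 + fixed 130 = 367
{Alpha, Bravo, Charlie, Delta, Echo}: P→Charlie 4·13=52, Q→Delta 6·13=78, R→Alpha 6·6=36, S→Alpha 7·6=42, T→Charlie 2·8=16. Service 224; fixed 336; total 560.
No other subset beats 349.

Open Charlie and Echo; minimum total cost 349.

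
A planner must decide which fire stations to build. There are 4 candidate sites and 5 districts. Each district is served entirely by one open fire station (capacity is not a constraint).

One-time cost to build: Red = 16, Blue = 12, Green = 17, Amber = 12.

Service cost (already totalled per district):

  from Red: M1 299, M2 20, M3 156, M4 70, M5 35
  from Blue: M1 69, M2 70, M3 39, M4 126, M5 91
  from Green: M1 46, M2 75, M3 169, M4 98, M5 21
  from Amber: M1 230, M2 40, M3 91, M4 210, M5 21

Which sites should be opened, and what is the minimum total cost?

For any fixed open set, each district goes to its cheapest open site; total = fixed + service.
{Red, Blue, Green}: M1→Green 46, M2→Red 20, M3→Blue 39, M4→Red 70, M5→Green 21. Service 196; fixed 45; total 241.
{Red, Blue, Green, Amber}: M1→Green 46, M2→Red 20, M3→Blue 39, M4→Red 70, M5→Green 21. Service 196; fixed 57; total 253.
{Red, Blue, Amber}: service 219 + fixed 40 = 259
{Blue}: service 395 + fixed 12 = 407
(All 15 nonempty subsets were checked; Red, Blue and Green is lowest.)

Open Red, Blue and Green; minimum total cost 241.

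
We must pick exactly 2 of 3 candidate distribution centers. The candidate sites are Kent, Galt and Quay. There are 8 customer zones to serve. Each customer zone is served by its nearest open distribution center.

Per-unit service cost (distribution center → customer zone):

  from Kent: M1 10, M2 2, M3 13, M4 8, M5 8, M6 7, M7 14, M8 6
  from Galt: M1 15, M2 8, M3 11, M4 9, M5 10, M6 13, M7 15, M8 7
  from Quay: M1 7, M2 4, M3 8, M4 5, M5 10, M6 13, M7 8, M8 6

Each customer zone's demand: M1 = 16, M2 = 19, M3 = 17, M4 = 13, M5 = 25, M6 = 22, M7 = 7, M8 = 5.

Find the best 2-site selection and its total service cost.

With exactly 2 open, each customer zone uses its cheapest among the chosen.
{Kent, Quay}: M1→Quay 7·16=112, M2→Kent 2·19=38, M3→Quay 8·17=136, M4→Quay 5·13=65, M5→Kent 8·25=200, M6→Kent 7·22=154, M7→Quay 8·7=56, M8→Kent 6·5=30. Service cost 791.
{Kent, Galt}: service cost 971
{Galt, Quay}: service cost 1011
Among all 3 size-2 choices, {Kent, Quay} is lowest.

Choose Kent and Quay; total service cost 791.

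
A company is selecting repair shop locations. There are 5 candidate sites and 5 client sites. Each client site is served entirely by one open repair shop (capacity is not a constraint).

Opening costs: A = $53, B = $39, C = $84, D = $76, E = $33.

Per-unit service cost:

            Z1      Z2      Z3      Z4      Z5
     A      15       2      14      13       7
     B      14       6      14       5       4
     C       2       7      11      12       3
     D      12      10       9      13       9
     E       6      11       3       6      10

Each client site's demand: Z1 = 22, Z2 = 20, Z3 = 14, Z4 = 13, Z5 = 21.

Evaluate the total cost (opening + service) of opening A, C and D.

Total cost: 642

Each client site is assigned to its cheapest site among the open ones.
{A, C, D}: Z1→C 2·22=44, Z2→A 2·20=40, Z3→D 9·14=126, Z4→C 12·13=156, Z5→C 3·21=63. Service 429; fixed 213; total 642.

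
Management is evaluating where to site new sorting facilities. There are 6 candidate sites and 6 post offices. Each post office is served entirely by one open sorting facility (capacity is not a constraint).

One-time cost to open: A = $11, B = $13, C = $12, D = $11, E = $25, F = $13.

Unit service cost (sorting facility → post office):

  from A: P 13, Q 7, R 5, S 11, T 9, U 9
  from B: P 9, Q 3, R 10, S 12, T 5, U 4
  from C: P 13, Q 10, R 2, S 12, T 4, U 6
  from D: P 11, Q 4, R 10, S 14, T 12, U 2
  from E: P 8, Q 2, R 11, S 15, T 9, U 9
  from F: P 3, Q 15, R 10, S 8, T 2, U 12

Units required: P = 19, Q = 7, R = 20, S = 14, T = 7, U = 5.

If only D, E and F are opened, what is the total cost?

Total cost: 456

Each post office is assigned to its cheapest site among the open ones.
{D, E, F}: P→F 3·19=57, Q→E 2·7=14, R→D 10·20=200, S→F 8·14=112, T→F 2·7=14, U→D 2·5=10. Service 407; fixed 49; total 456.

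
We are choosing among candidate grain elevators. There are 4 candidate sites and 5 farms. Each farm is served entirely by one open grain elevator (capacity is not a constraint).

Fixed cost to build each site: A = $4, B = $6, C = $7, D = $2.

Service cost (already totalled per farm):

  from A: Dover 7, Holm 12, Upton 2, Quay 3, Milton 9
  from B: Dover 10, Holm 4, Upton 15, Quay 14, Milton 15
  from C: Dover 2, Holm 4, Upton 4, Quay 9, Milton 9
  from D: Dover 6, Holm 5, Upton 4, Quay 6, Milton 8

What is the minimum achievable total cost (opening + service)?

Minimum total cost: 30

For any fixed open set, each farm goes to its cheapest open site; total = fixed + service.
{A, D}: Dover→D 6, Holm→D 5, Upton→A 2, Quay→A 3, Milton→D 8. Service 24; fixed 6; total 30.
{A, C}: service 20 + fixed 11 = 31
{D}: service 29 + fixed 2 = 31
{A, B, C, D}: service 19 + fixed 19 = 38
No other subset beats 30.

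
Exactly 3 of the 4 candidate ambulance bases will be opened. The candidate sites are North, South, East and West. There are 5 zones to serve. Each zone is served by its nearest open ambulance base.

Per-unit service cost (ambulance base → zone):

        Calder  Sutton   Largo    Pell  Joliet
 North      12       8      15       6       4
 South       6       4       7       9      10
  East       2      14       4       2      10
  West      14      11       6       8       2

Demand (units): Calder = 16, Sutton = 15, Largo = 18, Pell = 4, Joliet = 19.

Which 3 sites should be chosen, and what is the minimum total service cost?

With exactly 3 open, each zone uses its cheapest among the chosen.
{South, East, West}: Calder→East 2·16=32, Sutton→South 4·15=60, Largo→East 4·18=72, Pell→East 2·4=8, Joliet→West 2·19=38. Service cost 210.
{North, South, East}: service cost 248
{North, East, West}: service cost 270
Among all 4 size-3 choices, {South, East, West} is lowest.

Choose South, East and West; total service cost 210.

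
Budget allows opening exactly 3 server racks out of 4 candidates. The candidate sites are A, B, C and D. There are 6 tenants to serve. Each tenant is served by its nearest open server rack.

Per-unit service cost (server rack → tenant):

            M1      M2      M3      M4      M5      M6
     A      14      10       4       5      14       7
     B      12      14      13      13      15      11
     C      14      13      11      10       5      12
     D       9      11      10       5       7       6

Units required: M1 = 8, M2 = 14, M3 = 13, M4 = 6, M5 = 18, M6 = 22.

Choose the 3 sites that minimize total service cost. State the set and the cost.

Choose A, C and D; total service cost 516.

With exactly 3 open, each tenant uses its cheapest among the chosen.
{A, C, D}: M1→D 9·8=72, M2→A 10·14=140, M3→A 4·13=52, M4→A 5·6=30, M5→C 5·18=90, M6→D 6·22=132. Service cost 516.
{A, B, D}: service cost 552
{A, B, C}: service cost 562
Among all 4 size-3 choices, {A, C, D} is lowest.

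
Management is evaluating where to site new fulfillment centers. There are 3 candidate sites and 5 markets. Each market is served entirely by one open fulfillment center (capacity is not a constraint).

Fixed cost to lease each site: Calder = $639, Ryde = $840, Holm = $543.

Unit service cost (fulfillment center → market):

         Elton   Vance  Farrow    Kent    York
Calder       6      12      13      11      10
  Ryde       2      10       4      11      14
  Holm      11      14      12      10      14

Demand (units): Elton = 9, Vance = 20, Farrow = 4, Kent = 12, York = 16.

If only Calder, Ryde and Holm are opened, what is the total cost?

Total cost: 2536

Each market is assigned to its cheapest site among the open ones.
{Calder, Ryde, Holm}: Elton→Ryde 2·9=18, Vance→Ryde 10·20=200, Farrow→Ryde 4·4=16, Kent→Holm 10·12=120, York→Calder 10·16=160. Service 514; fixed 2022; total 2536.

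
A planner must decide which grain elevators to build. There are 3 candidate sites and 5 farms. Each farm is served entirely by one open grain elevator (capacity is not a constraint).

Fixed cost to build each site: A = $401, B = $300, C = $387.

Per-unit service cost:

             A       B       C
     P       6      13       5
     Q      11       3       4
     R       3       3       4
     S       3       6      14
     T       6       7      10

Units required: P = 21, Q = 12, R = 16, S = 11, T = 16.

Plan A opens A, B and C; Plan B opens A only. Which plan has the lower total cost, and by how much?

Plan B is cheaper by 570.

Plan A: {A, B, C}: P→C 5·21=105, Q→B 3·12=36, R→A 3·16=48, S→A 3·11=33, T→A 6·16=96. Service 318; fixed 1088; total 1406.
Plan B: {A}: P→A 6·21=126, Q→A 11·12=132, R→A 3·16=48, S→A 3·11=33, T→A 6·16=96. Service 435; fixed 401; total 836.
Difference: |1406 − 836| = 570.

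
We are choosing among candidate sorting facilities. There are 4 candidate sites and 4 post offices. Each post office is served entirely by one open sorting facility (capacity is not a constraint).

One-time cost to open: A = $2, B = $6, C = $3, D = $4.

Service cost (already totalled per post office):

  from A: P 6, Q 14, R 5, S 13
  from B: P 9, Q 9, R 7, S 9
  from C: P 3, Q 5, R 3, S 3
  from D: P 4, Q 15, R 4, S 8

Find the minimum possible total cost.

For any fixed open set, each post office goes to its cheapest open site; total = fixed + service.
{C}: P→C 3, Q→C 5, R→C 3, S→C 3. Service 14; fixed 3; total 17.
{A, C}: service 14 + fixed 5 = 19
{C, D}: P→C 3, Q→C 5, R→C 3, S→C 3. Service 14; fixed 7; total 21.
{A, B, C, D}: P→C 3, Q→C 5, R→C 3, S→C 3. Service 14; fixed 15; total 29.
No other subset beats 17.

Minimum total cost: 17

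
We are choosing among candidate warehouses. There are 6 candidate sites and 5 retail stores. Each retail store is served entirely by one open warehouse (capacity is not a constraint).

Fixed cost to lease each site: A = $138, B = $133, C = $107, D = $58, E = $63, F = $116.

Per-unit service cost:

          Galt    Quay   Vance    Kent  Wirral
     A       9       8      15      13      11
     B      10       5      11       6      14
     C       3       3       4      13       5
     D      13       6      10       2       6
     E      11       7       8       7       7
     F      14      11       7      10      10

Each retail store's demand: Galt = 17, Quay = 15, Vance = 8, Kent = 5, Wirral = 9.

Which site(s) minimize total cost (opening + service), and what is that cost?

For any fixed open set, each retail store goes to its cheapest open site; total = fixed + service.
{C}: Galt→C 3·17=51, Quay→C 3·15=45, Vance→C 4·8=32, Kent→C 13·5=65, Wirral→C 5·9=45. Service 238; fixed 107; total 345.
{C, D}: Galt→C 3·17=51, Quay→C 3·15=45, Vance→C 4·8=32, Kent→D 2·5=10, Wirral→C 5·9=45. Service 183; fixed 165; total 348.
{C, E}: service 208 + fixed 170 = 378
{A, B, C, D, E, F}: service 183 + fixed 615 = 798
No other subset beats 345.

Open C only; minimum total cost 345.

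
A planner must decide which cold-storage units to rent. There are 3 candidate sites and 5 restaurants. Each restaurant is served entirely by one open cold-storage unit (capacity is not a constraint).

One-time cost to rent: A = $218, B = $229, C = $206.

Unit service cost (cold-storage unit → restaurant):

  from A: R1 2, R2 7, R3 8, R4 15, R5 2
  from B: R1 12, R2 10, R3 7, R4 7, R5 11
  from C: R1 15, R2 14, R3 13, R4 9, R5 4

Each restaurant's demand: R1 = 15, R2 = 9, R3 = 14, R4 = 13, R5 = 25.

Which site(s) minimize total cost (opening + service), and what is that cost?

Open A only; minimum total cost 668.

For any fixed open set, each restaurant goes to its cheapest open site; total = fixed + service.
{A}: R1→A 2·15=30, R2→A 7·9=63, R3→A 8·14=112, R4→A 15·13=195, R5→A 2·25=50. Service 450; fixed 218; total 668.
{A, B}: service 332 + fixed 447 = 779
{A, C}: R1→A 2·15=30, R2→A 7·9=63, R3→A 8·14=112, R4→C 9·13=117, R5→A 2·25=50. Service 372; fixed 424; total 796.
{A, B, C}: R1→A 2·15=30, R2→A 7·9=63, R3→B 7·14=98, R4→B 7·13=91, R5→A 2·25=50. Service 332; fixed 653; total 985.
(All 7 nonempty subsets were checked; A only is lowest.)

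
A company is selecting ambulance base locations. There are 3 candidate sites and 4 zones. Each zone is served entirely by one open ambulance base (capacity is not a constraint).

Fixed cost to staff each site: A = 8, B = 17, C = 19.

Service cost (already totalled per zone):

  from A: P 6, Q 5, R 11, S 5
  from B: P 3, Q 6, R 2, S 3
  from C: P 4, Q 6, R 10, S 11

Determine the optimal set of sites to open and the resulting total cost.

For any fixed open set, each zone goes to its cheapest open site; total = fixed + service.
{B}: P→B 3, Q→B 6, R→B 2, S→B 3. Service 14; fixed 17; total 31.
{A}: service 27 + fixed 8 = 35
{A, B}: service 13 + fixed 25 = 38
{A, B, C}: service 13 + fixed 44 = 57
No other subset beats 31.

Open B only; minimum total cost 31.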